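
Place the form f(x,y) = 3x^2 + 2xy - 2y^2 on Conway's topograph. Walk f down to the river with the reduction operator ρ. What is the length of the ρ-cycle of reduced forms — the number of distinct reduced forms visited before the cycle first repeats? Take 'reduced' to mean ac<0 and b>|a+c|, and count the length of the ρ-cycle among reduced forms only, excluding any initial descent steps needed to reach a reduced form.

D = 28, ⌊√D⌋ = 5
river: ρ → (-2,2,3)
river: ρ → (3,4,-1)
river: ρ → (-1,4,3)
river: ρ → (3,2,-2)
ρ-cycle length = 4 (tail of 0 descent steps not counted)

4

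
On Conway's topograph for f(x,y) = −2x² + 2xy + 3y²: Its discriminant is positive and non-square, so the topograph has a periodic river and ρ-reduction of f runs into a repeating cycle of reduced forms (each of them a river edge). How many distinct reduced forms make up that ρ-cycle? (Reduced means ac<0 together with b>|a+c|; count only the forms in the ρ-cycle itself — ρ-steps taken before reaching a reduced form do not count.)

D = 28, ⌊√D⌋ = 5
river: ρ → (3,4,-1)
river: ρ → (-1,4,3)
river: ρ → (3,2,-2)
river: ρ → (-2,2,3)
ρ-cycle length = 4 (tail of 0 descent steps not counted)

4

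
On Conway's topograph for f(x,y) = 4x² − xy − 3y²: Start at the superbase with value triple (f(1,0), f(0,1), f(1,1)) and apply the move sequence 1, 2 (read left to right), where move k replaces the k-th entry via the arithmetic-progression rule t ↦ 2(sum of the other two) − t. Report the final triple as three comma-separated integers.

start (4,-3,0) = (f(1,0),f(0,1),f(1,1))
replace slot 1: 2·((-3)+0) − 4 = -10 → (-10,-3,0)
replace slot 2: 2·((-10)+0) − (-3) = -17 → (-10,-17,0)

-10,-17,0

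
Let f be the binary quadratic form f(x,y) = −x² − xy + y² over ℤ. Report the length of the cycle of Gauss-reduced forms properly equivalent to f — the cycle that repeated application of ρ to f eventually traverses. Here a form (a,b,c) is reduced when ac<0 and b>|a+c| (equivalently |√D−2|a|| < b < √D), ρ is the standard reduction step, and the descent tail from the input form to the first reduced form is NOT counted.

D = 5, ⌊√D⌋ = 2
descent: ρ → (1,1,-1)  [lands on river]
river: ρ → (-1,1,1)
ρ-cycle length = 2 (tail of 1 descent step not counted)

2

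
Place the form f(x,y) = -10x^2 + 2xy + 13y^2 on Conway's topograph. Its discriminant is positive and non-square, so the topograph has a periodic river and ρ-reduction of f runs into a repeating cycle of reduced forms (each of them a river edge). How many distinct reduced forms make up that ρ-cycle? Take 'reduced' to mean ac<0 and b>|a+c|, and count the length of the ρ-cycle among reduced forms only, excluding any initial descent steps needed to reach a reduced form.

D = 524, ⌊√D⌋ = 22
descent: ρ → (13,-2,-10)
descent: ρ → (-10,22,1)  [lands on river]
river: ρ → (1,22,-10)
river: ρ → (-10,18,5)
river: ρ → (5,22,-2)
river: ρ → (-2,22,5)
river: ρ → (5,18,-10)
ρ-cycle length = 6 (tail of 2 descent steps not counted)

6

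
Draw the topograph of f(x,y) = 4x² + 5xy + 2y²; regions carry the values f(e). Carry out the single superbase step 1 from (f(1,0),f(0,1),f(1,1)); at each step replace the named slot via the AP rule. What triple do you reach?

start (4,2,11) = (f(1,0),f(0,1),f(1,1))
replace slot 1: 2·(2+11) − 4 = 22 → (22,2,11)

22,2,11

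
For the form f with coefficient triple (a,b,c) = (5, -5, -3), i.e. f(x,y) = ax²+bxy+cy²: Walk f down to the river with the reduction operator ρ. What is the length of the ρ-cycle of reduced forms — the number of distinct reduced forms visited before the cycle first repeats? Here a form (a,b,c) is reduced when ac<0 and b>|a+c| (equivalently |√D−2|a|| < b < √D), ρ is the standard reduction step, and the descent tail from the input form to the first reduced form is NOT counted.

D = 85, ⌊√D⌋ = 9
descent: ρ → (-3,5,5)  [lands on river]
river: ρ → (5,5,-3)
river: ρ → (-3,7,3)
river: ρ → (3,5,-5)
river: ρ → (-5,5,3)
river: ρ → (3,7,-3)
ρ-cycle length = 6 (tail of 1 descent step not counted)

6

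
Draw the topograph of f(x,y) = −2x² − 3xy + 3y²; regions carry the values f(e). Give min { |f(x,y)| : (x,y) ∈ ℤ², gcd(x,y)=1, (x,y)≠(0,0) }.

descent: ρ → (3,3,-2)  [lands on river]
river: ρ → (-2,5,1)
river: ρ → (1,5,-2)
river: ρ → (-2,3,3)
closes: descent 1, river 4
min |a| on river = 1

1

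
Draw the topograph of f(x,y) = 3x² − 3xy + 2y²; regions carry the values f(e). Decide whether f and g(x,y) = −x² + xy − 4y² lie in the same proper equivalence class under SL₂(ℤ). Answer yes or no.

D₁ = -15, D₂ = -15
f: translate: b→3 (≡-3 mod 6), so (3,-3,2)→(3,3,2)
f: flip: (3,3,2)→(2,-3,3)
f: translate: b→1 (≡-3 mod 4), so (2,-3,3)→(2,1,2)
f: reduced (well bottom): (2,1,2) with a≤c, −a<b≤a
g is negative-definite; reduce −g:
−g: translate: b→1 (≡-1 mod 2), so (1,-1,4)→(1,1,4)
−g: reduced (well bottom): (1,1,4) with a≤c, −a<b≤a
flip sign back: reduced form of g is (-1,-1,-4)
reduced forms (2, 1, 2) vs (-1, -1, -4) ⇒ inequivalent

no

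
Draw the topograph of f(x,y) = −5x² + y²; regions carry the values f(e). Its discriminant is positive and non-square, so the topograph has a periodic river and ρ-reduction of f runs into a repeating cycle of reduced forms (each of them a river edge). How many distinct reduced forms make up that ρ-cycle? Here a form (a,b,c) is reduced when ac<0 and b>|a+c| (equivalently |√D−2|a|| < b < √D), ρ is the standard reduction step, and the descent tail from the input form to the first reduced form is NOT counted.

D = 20, ⌊√D⌋ = 4
descent: ρ → (1,4,-1)  [lands on river]
river: ρ → (-1,4,1)
ρ-cycle length = 2 (tail of 1 descent step not counted)

2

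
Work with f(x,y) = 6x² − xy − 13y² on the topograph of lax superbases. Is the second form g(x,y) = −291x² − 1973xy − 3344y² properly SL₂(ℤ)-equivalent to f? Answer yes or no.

D₁ = 313, D₂ = 313
river cycle of f (length 38): (6, 11, -8), (-8, 5, 9), (9, 13, -4), (-4, 11, 12), (12, 13, -3), (-3, 17, 2), (2, 15, -11), (-11, 7, 6), (6, 17, -1), (-1, 17, 6), … (28 more)
river cycle of g (length 38): (-6, 13, 6), (6, 11, -8), (-8, 5, 9), (9, 13, -4), (-4, 11, 12), (12, 13, -3), (-3, 17, 2), (2, 15, -11), (-11, 7, 6), (6, 17, -1), … (28 more)
cycles coincide ⇒ equivalent

yes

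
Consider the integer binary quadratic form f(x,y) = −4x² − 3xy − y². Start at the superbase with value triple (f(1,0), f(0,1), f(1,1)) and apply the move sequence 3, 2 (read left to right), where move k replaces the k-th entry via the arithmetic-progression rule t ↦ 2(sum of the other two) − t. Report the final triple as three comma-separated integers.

start (-4,-1,-8) = (f(1,0),f(0,1),f(1,1))
replace slot 3: 2·((-4)+(-1)) − (-8) = -2 → (-4,-1,-2)
replace slot 2: 2·((-4)+(-2)) − (-1) = -11 → (-4,-11,-2)

-4,-11,-2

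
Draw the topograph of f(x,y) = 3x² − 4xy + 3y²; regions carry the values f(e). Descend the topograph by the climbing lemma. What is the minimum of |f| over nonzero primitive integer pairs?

translate: b→2 (≡-4 mod 6), so (3,-4,3)→(3,2,2)
flip: (3,2,2)→(2,-2,3)
translate: b→2 (≡-2 mod 4), so (2,-2,3)→(2,2,3)
reduced (well bottom): (2,2,3) with a≤c, −a<b≤a
well minimum = a = 2

2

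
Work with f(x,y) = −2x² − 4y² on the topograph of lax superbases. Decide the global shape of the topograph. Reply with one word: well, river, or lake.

D = b²−4ac = 0² − 4·(-2)·(-4) = -32
D < 0 ⇒ definite ⇒ every region one sign ⇒ single well

well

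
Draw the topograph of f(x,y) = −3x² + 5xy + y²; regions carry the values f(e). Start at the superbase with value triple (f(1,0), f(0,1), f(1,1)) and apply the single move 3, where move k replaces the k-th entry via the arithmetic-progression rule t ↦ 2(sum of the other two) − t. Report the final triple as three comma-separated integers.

start (-3,1,3) = (f(1,0),f(0,1),f(1,1))
replace slot 3: 2·((-3)+1) − 3 = -7 → (-3,1,-7)

-3,1,-7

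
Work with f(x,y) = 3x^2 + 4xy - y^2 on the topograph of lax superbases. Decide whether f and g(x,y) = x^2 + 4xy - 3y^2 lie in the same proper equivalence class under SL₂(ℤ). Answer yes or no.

D₁ = 28, D₂ = 28
river cycle of f (length 4): (-1, 4, 3), (3, 2, -2), (-2, 2, 3), (3, 4, -1)
river cycle of g (length 4): (-3, 2, 2), (2, 2, -3), (-3, 4, 1), (1, 4, -3)
cycles differ ⇒ inequivalent

no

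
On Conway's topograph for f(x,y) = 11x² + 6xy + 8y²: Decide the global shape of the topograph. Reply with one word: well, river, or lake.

D = b²−4ac = 6² − 4·11·8 = -316
D < 0 ⇒ definite ⇒ every region one sign ⇒ single well

well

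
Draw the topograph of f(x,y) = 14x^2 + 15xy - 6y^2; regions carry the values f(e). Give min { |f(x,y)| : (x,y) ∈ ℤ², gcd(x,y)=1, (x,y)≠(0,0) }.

river: ρ → (-6,21,5)
river: ρ → (5,19,-10)
river: ρ → (-10,21,3)
river: ρ → (3,21,-10)
river: ρ → (-10,19,5)
river: ρ → (5,21,-6)
river: ρ → (-6,15,14)
river: ρ → (14,13,-7)
river: ρ → (-7,15,12)
river: ρ → (12,9,-10)
river: ρ → (-10,11,11)
river: ρ → (11,11,-10)
river: ρ → (-10,9,12)
river: ρ → (12,15,-7)
river: ρ → (-7,13,14)
river: ρ → (14,15,-6)
closes: descent 0, river 16
min |a| on river = 3

3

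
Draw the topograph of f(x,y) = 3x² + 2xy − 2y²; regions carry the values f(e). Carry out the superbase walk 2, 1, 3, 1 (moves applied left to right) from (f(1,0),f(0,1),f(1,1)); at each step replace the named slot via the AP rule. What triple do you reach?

start (3,-2,3) = (f(1,0),f(0,1),f(1,1))
replace slot 2: 2·(3+3) − (-2) = 14 → (3,14,3)
replace slot 1: 2·(14+3) − 3 = 31 → (31,14,3)
replace slot 3: 2·(31+14) − 3 = 87 → (31,14,87)
replace slot 1: 2·(14+87) − 31 = 171 → (171,14,87)

171,14,87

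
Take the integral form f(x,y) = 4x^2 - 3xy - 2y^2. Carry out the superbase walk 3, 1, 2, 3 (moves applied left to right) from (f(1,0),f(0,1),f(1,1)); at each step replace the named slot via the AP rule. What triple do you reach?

start (4,-2,-1) = (f(1,0),f(0,1),f(1,1))
replace slot 3: 2·(4+(-2)) − (-1) = 5 → (4,-2,5)
replace slot 1: 2·((-2)+5) − 4 = 2 → (2,-2,5)
replace slot 2: 2·(2+5) − (-2) = 16 → (2,16,5)
replace slot 3: 2·(2+16) − 5 = 31 → (2,16,31)

2,16,31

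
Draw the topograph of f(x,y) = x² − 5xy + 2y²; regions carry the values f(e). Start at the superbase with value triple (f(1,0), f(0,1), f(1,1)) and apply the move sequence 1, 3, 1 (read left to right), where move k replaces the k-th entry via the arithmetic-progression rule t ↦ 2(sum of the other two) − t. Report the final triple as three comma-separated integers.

start (1,2,-2) = (f(1,0),f(0,1),f(1,1))
replace slot 1: 2·(2+(-2)) − 1 = -1 → (-1,2,-2)
replace slot 3: 2·((-1)+2) − (-2) = 4 → (-1,2,4)
replace slot 1: 2·(2+4) − (-1) = 13 → (13,2,4)

13,2,4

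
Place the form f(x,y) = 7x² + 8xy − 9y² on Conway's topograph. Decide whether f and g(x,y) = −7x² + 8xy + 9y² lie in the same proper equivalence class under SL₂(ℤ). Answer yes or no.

D₁ = 316, D₂ = 316
river cycle of f (length 6): (-9, 10, 6), (6, 14, -5), (-5, 16, 3), (3, 14, -10), (-10, 6, 7), (7, 8, -9)
river cycle of g (length 6): (9, 10, -6), (-6, 14, 5), (5, 16, -3), (-3, 14, 10), (10, 6, -7), (-7, 8, 9)
cycles differ ⇒ inequivalent

no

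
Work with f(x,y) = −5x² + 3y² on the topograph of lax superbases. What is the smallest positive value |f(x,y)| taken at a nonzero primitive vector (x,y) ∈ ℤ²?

descent: ρ → (3,6,-2)  [lands on river]
river: ρ → (-2,6,3)
closes: descent 1, river 2
min |a| on river = 2

2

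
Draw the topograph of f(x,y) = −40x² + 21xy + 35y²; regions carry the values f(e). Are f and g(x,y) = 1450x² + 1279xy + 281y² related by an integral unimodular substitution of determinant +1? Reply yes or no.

D₁ = 6041, D₂ = 6041
river cycle of f (length 54): (35, 49, -26), (-26, 55, 29), (29, 61, -20), (-20, 59, 32), (32, 69, -10), (-10, 71, 25), (25, 29, -52), (-52, 75, 2), (2, 77, -14), (-14, 63, 37), … (44 more)
river cycle of g (length 54): (16, 59, -40), (-40, 21, 35), (35, 49, -26), (-26, 55, 29), (29, 61, -20), (-20, 59, 32), (32, 69, -10), (-10, 71, 25), (25, 29, -52), (-52, 75, 2), … (44 more)
cycles coincide ⇒ equivalent

yes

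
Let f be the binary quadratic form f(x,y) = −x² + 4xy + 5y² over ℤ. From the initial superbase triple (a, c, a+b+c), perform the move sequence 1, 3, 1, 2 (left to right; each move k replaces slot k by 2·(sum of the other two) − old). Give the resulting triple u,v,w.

start (-1,5,8) = (f(1,0),f(0,1),f(1,1))
replace slot 1: 2·(5+8) − (-1) = 27 → (27,5,8)
replace slot 3: 2·(27+5) − 8 = 56 → (27,5,56)
replace slot 1: 2·(5+56) − 27 = 95 → (95,5,56)
replace slot 2: 2·(95+56) − 5 = 297 → (95,297,56)

95,297,56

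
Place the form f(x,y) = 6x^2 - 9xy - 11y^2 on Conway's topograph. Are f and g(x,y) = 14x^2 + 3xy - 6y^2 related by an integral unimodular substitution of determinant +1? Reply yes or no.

D₁ = 345, D₂ = 345
river cycle of f (length 10): (-11, 9, 6), (6, 15, -5), (-5, 15, 6), (6, 9, -11), (-11, 13, 4), (4, 11, -14), (-14, 17, 1), (1, 17, -14), (-14, 11, 4), (4, 13, -11)
river cycle of g (length 10): (-6, 9, 11), (11, 13, -4), (-4, 11, 14), (14, 17, -1), (-1, 17, 14), (14, 11, -4), (-4, 13, 11), (11, 9, -6), (-6, 15, 5), (5, 15, -6)
cycles differ ⇒ inequivalent

no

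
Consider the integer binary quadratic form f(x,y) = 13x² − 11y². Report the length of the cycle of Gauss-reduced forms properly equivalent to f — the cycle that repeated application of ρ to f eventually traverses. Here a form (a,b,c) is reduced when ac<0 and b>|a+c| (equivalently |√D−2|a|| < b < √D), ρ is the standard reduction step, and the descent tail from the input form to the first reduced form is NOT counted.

D = 572, ⌊√D⌋ = 23
descent: ρ → (-11,22,2)  [lands on river]
river: ρ → (2,22,-11)
ρ-cycle length = 2 (tail of 1 descent step not counted)

2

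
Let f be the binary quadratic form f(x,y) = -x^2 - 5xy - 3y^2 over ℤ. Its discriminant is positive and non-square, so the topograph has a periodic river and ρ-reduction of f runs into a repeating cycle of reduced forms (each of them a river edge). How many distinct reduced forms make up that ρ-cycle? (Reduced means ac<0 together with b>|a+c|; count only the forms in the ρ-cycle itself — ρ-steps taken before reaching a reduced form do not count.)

D = 13, ⌊√D⌋ = 3
descent: ρ → (-3,-1,1)
descent: ρ → (1,3,-1)  [lands on river]
river: ρ → (-1,3,1)
ρ-cycle length = 2 (tail of 2 descent steps not counted)

2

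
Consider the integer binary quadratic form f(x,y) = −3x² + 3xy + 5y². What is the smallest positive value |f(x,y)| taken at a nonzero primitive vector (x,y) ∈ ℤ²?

river: ρ → (5,7,-1)
river: ρ → (-1,7,5)
river: ρ → (5,3,-3)
river: ρ → (-3,3,5)
closes: descent 0, river 4
min |a| on river = 1

1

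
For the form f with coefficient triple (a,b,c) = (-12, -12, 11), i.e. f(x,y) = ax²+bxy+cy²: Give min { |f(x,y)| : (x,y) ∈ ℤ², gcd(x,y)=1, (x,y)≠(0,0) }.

descent: ρ → (11,12,-12)  [lands on river]
river: ρ → (-12,12,11)
river: ρ → (11,10,-13)
river: ρ → (-13,16,8)
river: ρ → (8,16,-13)
river: ρ → (-13,10,11)
closes: descent 1, river 6
min |a| on river = 8

8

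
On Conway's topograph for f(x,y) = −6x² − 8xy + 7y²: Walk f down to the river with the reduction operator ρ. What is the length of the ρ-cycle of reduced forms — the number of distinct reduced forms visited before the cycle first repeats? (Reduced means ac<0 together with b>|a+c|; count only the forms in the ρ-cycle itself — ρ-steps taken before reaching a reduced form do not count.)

D = 232, ⌊√D⌋ = 15
descent: ρ → (7,8,-6)  [lands on river]
river: ρ → (-6,4,9)
river: ρ → (9,14,-1)
river: ρ → (-1,14,9)
river: ρ → (9,4,-6)
river: ρ → (-6,8,7)
river: ρ → (7,6,-7)
river: ρ → (-7,8,6)
river: ρ → (6,4,-9)
river: ρ → (-9,14,1)
river: ρ → (1,14,-9)
river: ρ → (-9,4,6)
river: ρ → (6,8,-7)
river: ρ → (-7,6,7)
ρ-cycle length = 14 (tail of 1 descent step not counted)

14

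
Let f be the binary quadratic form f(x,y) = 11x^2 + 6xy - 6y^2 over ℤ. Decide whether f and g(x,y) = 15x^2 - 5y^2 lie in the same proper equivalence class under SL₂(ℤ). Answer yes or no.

D₁ = 300, D₂ = 300
river cycle of f (length 4): (-6, 6, 11), (11, 16, -1), (-1, 16, 11), (11, 6, -6)
river cycle of g (length 2): (-5, 10, 10), (10, 10, -5)
cycles differ ⇒ inequivalent

no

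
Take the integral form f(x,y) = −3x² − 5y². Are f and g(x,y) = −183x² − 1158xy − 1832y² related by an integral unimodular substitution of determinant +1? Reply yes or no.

D₁ = -60, D₂ = -60
f is negative-definite; reduce −f:
−f: reduced (well bottom): (3,0,5) with a≤c, −a<b≤a
flip sign back: reduced form of f is (-3,0,-5)
g is negative-definite; reduce −g:
−g: translate: b→60 (≡1158 mod 366), so (183,1158,1832)→(183,60,5)
−g: flip: (183,60,5)→(5,-60,183)
−g: translate: b→0 (≡-60 mod 10), so (5,-60,183)→(5,0,3)
−g: flip: (5,0,3)→(3,0,5)
−g: reduced (well bottom): (3,0,5) with a≤c, −a<b≤a
flip sign back: reduced form of g is (-3,0,-5)
reduced forms (-3, 0, -5) vs (-3, 0, -5) ⇒ equivalent

yes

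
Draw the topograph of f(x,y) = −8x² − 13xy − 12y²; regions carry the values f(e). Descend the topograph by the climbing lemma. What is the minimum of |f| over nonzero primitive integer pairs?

translate: b→-3 (≡13 mod 16), so (8,13,12)→(8,-3,7)
flip: (8,-3,7)→(7,3,8)
reduced (well bottom): (7,3,8) with a≤c, −a<b≤a
well minimum |f| = |-7| = 7 (negative-definite)

7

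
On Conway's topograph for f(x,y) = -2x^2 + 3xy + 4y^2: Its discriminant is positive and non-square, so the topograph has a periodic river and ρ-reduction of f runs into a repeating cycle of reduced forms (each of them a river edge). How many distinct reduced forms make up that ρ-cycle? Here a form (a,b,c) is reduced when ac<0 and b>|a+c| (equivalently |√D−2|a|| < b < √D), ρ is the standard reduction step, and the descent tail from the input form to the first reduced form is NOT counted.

D = 41, ⌊√D⌋ = 6
river: ρ → (4,5,-1)
river: ρ → (-1,5,4)
river: ρ → (4,3,-2)
river: ρ → (-2,5,2)
river: ρ → (2,3,-4)
river: ρ → (-4,5,1)
river: ρ → (1,5,-4)
river: ρ → (-4,3,2)
river: ρ → (2,5,-2)
river: ρ → (-2,3,4)
ρ-cycle length = 10 (tail of 0 descent steps not counted)

10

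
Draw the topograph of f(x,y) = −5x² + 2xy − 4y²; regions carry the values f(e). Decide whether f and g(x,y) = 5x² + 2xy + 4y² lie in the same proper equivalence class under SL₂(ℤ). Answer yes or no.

D₁ = -76, D₂ = -76
f is negative-definite; reduce −f:
−f: flip: (5,-2,4)→(4,2,5)
−f: reduced (well bottom): (4,2,5) with a≤c, −a<b≤a
flip sign back: reduced form of f is (-4,-2,-5)
g: flip: (5,2,4)→(4,-2,5)
g: reduced (well bottom): (4,-2,5) with a≤c, −a<b≤a
reduced forms (-4, -2, -5) vs (4, -2, 5) ⇒ inequivalent

no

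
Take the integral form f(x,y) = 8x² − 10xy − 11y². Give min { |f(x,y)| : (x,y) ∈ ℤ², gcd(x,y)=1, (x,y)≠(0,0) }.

descent: ρ → (-11,10,8)  [lands on river]
river: ρ → (8,6,-13)
river: ρ → (-13,20,1)
river: ρ → (1,20,-13)
river: ρ → (-13,6,8)
river: ρ → (8,10,-11)
river: ρ → (-11,12,7)
river: ρ → (7,16,-7)
river: ρ → (-7,12,11)
river: ρ → (11,10,-8)
river: ρ → (-8,6,13)
river: ρ → (13,20,-1)
river: ρ → (-1,20,13)
river: ρ → (13,6,-8)
river: ρ → (-8,10,11)
river: ρ → (11,12,-7)
river: ρ → (-7,16,7)
river: ρ → (7,12,-11)
closes: descent 1, river 18
min |a| on river = 1

1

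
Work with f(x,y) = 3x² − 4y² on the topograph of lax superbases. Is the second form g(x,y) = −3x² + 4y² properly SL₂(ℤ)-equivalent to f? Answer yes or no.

D₁ = 48, D₂ = 48
river cycle of f (length 2): (3, 6, -1), (-1, 6, 3)
river cycle of g (length 2): (-3, 6, 1), (1, 6, -3)
cycles differ ⇒ inequivalent

no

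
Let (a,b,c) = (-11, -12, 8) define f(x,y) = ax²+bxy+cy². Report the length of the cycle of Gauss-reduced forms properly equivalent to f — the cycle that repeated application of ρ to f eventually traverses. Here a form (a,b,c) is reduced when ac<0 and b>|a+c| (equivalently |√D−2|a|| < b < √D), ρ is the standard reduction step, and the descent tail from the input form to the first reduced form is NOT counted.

D = 496, ⌊√D⌋ = 22
descent: ρ → (8,12,-11)  [lands on river]
river: ρ → (-11,10,9)
river: ρ → (9,8,-12)
river: ρ → (-12,16,5)
river: ρ → (5,14,-15)
river: ρ → (-15,16,4)
river: ρ → (4,16,-15)
river: ρ → (-15,14,5)
river: ρ → (5,16,-12)
river: ρ → (-12,8,9)
river: ρ → (9,10,-11)
river: ρ → (-11,12,8)
river: ρ → (8,20,-3)
river: ρ → (-3,22,1)
river: ρ → (1,22,-3)
river: ρ → (-3,20,8)
ρ-cycle length = 16 (tail of 1 descent step not counted)

16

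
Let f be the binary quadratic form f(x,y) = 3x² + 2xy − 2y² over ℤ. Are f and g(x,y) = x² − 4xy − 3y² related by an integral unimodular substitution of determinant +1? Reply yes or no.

D₁ = 28, D₂ = 28
river cycle of f (length 4): (-2, 2, 3), (3, 4, -1), (-1, 4, 3), (3, 2, -2)
river cycle of g (length 4): (-3, 4, 1), (1, 4, -3), (-3, 2, 2), (2, 2, -3)
cycles differ ⇒ inequivalent

no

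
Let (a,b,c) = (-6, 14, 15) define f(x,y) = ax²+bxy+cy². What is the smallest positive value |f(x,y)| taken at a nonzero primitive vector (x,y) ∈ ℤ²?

river: ρ → (15,16,-5)
river: ρ → (-5,14,18)
river: ρ → (18,22,-1)
river: ρ → (-1,22,18)
river: ρ → (18,14,-5)
river: ρ → (-5,16,15)
river: ρ → (15,14,-6)
river: ρ → (-6,22,3)
river: ρ → (3,20,-13)
river: ρ → (-13,6,10)
river: ρ → (10,14,-9)
river: ρ → (-9,22,2)
river: ρ → (2,22,-9)
river: ρ → (-9,14,10)
river: ρ → (10,6,-13)
river: ρ → (-13,20,3)
river: ρ → (3,22,-6)
river: ρ → (-6,14,15)
closes: descent 0, river 18
min |a| on river = 1

1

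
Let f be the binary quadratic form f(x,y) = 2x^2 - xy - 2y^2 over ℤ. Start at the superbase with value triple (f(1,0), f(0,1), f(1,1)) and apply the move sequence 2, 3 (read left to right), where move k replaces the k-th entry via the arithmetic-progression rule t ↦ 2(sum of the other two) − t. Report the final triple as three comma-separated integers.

start (2,-2,-1) = (f(1,0),f(0,1),f(1,1))
replace slot 2: 2·(2+(-1)) − (-2) = 4 → (2,4,-1)
replace slot 3: 2·(2+4) − (-1) = 13 → (2,4,13)

2,4,13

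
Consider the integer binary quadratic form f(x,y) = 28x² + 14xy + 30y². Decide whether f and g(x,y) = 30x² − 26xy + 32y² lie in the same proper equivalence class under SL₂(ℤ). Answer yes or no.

D₁ = -3164, D₂ = -3164
f: reduced (well bottom): (28,14,30) with a≤c, −a<b≤a
g: reduced (well bottom): (30,-26,32) with a≤c, −a<b≤a
reduced forms (28, 14, 30) vs (30, -26, 32) ⇒ inequivalent

no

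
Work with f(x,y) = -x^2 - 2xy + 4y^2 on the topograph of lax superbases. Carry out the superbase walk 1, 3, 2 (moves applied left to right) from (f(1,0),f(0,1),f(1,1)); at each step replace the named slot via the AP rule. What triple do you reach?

start (-1,4,1) = (f(1,0),f(0,1),f(1,1))
replace slot 1: 2·(4+1) − (-1) = 11 → (11,4,1)
replace slot 3: 2·(11+4) − 1 = 29 → (11,4,29)
replace slot 2: 2·(11+29) − 4 = 76 → (11,76,29)

11,76,29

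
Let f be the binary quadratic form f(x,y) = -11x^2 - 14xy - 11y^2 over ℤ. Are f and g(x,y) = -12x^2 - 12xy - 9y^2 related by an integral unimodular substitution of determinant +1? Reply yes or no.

D₁ = -288, D₂ = -288
f is negative-definite; reduce −f:
−f: translate: b→-8 (≡14 mod 22), so (11,14,11)→(11,-8,8)
−f: flip: (11,-8,8)→(8,8,11)
−f: reduced (well bottom): (8,8,11) with a≤c, −a<b≤a
flip sign back: reduced form of f is (-8,-8,-11)
g is negative-definite; reduce −g:
−g: flip: (12,12,9)→(9,-12,12)
−g: translate: b→6 (≡-12 mod 18), so (9,-12,12)→(9,6,9)
−g: reduced (well bottom): (9,6,9) with a≤c, −a<b≤a
flip sign back: reduced form of g is (-9,-6,-9)
reduced forms (-8, -8, -11) vs (-9, -6, -9) ⇒ inequivalent

no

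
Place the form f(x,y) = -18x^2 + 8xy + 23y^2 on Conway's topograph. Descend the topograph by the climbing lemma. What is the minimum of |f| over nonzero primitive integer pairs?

river: ρ → (23,38,-3)
river: ρ → (-3,40,10)
river: ρ → (10,40,-3)
river: ρ → (-3,38,23)
river: ρ → (23,8,-18)
river: ρ → (-18,28,13)
river: ρ → (13,24,-22)
river: ρ → (-22,20,15)
river: ρ → (15,40,-2)
river: ρ → (-2,40,15)
river: ρ → (15,20,-22)
river: ρ → (-22,24,13)
river: ρ → (13,28,-18)
river: ρ → (-18,8,23)
closes: descent 0, river 14
min |a| on river = 2

2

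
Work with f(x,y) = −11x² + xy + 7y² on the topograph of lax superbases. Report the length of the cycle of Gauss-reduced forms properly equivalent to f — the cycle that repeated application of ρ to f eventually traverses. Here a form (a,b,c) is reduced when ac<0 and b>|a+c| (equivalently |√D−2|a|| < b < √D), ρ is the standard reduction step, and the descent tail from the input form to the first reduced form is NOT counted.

D = 309, ⌊√D⌋ = 17
descent: ρ → (7,13,-5)  [lands on river]
river: ρ → (-5,17,1)
river: ρ → (1,17,-5)
river: ρ → (-5,13,7)
river: ρ → (7,15,-3)
river: ρ → (-3,15,7)
ρ-cycle length = 6 (tail of 1 descent step not counted)

6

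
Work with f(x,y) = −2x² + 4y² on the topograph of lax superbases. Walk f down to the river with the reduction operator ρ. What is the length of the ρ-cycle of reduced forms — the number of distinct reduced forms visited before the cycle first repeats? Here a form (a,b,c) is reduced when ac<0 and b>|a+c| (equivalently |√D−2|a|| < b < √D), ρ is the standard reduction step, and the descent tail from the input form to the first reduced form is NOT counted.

D = 32, ⌊√D⌋ = 5
descent: ρ → (4,0,-2)
descent: ρ → (-2,4,2)  [lands on river]
river: ρ → (2,4,-2)
ρ-cycle length = 2 (tail of 2 descent steps not counted)

2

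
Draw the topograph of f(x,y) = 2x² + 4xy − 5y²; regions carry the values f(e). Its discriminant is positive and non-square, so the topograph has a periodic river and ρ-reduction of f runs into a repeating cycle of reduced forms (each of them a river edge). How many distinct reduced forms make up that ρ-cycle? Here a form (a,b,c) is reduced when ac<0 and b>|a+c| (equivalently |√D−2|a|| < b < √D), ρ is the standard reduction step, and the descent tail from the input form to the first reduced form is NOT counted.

D = 56, ⌊√D⌋ = 7
river: ρ → (-5,6,1)
river: ρ → (1,6,-5)
river: ρ → (-5,4,2)
river: ρ → (2,4,-5)
ρ-cycle length = 4 (tail of 0 descent steps not counted)

4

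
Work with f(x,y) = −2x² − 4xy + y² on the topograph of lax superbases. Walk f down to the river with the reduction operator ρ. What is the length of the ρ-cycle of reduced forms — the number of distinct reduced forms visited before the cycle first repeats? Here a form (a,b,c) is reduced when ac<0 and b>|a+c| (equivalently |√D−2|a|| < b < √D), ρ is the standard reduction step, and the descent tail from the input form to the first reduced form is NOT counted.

D = 24, ⌊√D⌋ = 4
descent: ρ → (1,4,-2)  [lands on river]
river: ρ → (-2,4,1)
ρ-cycle length = 2 (tail of 1 descent step not counted)

2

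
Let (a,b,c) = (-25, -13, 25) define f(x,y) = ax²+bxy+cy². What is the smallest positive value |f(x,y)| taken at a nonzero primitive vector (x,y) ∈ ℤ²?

descent: ρ → (25,13,-25)  [lands on river]
river: ρ → (-25,37,13)
river: ρ → (13,41,-19)
river: ρ → (-19,35,19)
river: ρ → (19,41,-13)
river: ρ → (-13,37,25)
closes: descent 1, river 6
min |a| on river = 13

13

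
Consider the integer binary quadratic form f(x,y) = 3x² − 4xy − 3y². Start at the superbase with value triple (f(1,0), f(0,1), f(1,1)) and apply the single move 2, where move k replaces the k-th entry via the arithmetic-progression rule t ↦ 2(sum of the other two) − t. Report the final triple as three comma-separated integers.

start (3,-3,-4) = (f(1,0),f(0,1),f(1,1))
replace slot 2: 2·(3+(-4)) − (-3) = 1 → (3,1,-4)

3,1,-4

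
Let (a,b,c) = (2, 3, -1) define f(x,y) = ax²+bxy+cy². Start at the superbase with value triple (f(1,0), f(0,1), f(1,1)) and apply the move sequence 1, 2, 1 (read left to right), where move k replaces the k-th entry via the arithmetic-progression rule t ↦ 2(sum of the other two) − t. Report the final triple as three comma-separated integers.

start (2,-1,4) = (f(1,0),f(0,1),f(1,1))
replace slot 1: 2·((-1)+4) − 2 = 4 → (4,-1,4)
replace slot 2: 2·(4+4) − (-1) = 17 → (4,17,4)
replace slot 1: 2·(17+4) − 4 = 38 → (38,17,4)

38,17,4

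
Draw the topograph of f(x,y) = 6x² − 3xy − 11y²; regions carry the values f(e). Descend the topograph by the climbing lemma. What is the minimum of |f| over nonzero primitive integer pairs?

descent: ρ → (-11,3,6)
descent: ρ → (6,9,-8)  [lands on river]
river: ρ → (-8,7,7)
river: ρ → (7,7,-8)
river: ρ → (-8,9,6)
river: ρ → (6,15,-2)
river: ρ → (-2,13,13)
river: ρ → (13,13,-2)
river: ρ → (-2,15,6)
closes: descent 2, river 8
min |a| on river = 2

2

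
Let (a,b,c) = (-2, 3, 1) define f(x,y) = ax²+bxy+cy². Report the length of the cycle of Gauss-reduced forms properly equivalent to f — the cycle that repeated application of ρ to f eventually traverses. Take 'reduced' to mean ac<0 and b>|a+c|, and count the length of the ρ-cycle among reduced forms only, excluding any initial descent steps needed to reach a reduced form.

D = 17, ⌊√D⌋ = 4
river: ρ → (1,3,-2)
river: ρ → (-2,1,2)
river: ρ → (2,3,-1)
river: ρ → (-1,3,2)
river: ρ → (2,1,-2)
river: ρ → (-2,3,1)
ρ-cycle length = 6 (tail of 0 descent steps not counted)

6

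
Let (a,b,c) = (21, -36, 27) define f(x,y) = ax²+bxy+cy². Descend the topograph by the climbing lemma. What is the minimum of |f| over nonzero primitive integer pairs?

translate: b→6 (≡-36 mod 42), so (21,-36,27)→(21,6,12)
flip: (21,6,12)→(12,-6,21)
reduced (well bottom): (12,-6,21) with a≤c, −a<b≤a
well minimum = a = 12

12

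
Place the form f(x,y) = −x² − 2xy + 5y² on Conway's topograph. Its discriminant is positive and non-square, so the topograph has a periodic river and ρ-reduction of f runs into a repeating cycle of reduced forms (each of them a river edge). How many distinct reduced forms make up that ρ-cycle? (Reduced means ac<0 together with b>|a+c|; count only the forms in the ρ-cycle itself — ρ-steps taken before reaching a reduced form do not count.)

D = 24, ⌊√D⌋ = 4
descent: ρ → (5,2,-1)
descent: ρ → (-1,4,2)  [lands on river]
river: ρ → (2,4,-1)
ρ-cycle length = 2 (tail of 2 descent steps not counted)

2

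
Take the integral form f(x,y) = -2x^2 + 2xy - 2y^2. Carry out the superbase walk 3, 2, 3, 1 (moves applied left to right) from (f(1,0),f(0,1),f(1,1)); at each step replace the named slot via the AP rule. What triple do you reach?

start (-2,-2,-2) = (f(1,0),f(0,1),f(1,1))
replace slot 3: 2·((-2)+(-2)) − (-2) = -6 → (-2,-2,-6)
replace slot 2: 2·((-2)+(-6)) − (-2) = -14 → (-2,-14,-6)
replace slot 3: 2·((-2)+(-14)) − (-6) = -26 → (-2,-14,-26)
replace slot 1: 2·((-14)+(-26)) − (-2) = -78 → (-78,-14,-26)

-78,-14,-26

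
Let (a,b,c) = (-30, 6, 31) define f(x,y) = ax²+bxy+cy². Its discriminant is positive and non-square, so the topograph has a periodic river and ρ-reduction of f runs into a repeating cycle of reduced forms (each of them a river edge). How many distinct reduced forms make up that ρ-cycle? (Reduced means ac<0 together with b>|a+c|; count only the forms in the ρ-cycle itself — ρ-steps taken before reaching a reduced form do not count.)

D = 3756, ⌊√D⌋ = 61
river: ρ → (31,56,-5)
river: ρ → (-5,54,42)
river: ρ → (42,30,-17)
river: ρ → (-17,38,34)
river: ρ → (34,30,-21)
river: ρ → (-21,54,10)
river: ρ → (10,46,-41)
river: ρ → (-41,36,15)
river: ρ → (15,54,-14)
river: ρ → (-14,58,7)
river: ρ → (7,54,-30)
river: ρ → (-30,6,31)
ρ-cycle length = 12 (tail of 0 descent steps not counted)

12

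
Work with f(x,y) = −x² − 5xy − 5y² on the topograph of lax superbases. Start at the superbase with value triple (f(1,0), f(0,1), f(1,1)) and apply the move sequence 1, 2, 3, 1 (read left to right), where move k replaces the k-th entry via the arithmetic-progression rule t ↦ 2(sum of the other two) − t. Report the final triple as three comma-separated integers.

start (-1,-5,-11) = (f(1,0),f(0,1),f(1,1))
replace slot 1: 2·((-5)+(-11)) − (-1) = -31 → (-31,-5,-11)
replace slot 2: 2·((-31)+(-11)) − (-5) = -79 → (-31,-79,-11)
replace slot 3: 2·((-31)+(-79)) − (-11) = -209 → (-31,-79,-209)
replace slot 1: 2·((-79)+(-209)) − (-31) = -545 → (-545,-79,-209)

-545,-79,-209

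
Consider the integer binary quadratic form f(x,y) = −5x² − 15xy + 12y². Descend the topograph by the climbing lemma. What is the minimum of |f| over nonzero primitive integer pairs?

descent: ρ → (12,15,-5)  [lands on river]
river: ρ → (-5,15,12)
river: ρ → (12,9,-8)
river: ρ → (-8,7,13)
river: ρ → (13,19,-2)
river: ρ → (-2,21,3)
river: ρ → (3,21,-2)
river: ρ → (-2,19,13)
river: ρ → (13,7,-8)
river: ρ → (-8,9,12)
closes: descent 1, river 10
min |a| on river = 2

2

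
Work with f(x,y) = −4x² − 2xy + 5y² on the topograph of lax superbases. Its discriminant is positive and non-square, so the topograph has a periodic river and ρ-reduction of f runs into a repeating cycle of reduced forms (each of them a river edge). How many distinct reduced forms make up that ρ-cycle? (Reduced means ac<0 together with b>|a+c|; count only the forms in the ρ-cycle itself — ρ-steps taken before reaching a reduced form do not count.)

D = 84, ⌊√D⌋ = 9
descent: ρ → (5,2,-4)  [lands on river]
river: ρ → (-4,6,3)
river: ρ → (3,6,-4)
river: ρ → (-4,2,5)
river: ρ → (5,8,-1)
river: ρ → (-1,8,5)
ρ-cycle length = 6 (tail of 1 descent step not counted)

6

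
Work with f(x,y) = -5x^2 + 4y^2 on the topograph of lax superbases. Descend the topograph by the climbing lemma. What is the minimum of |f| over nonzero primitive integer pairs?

descent: ρ → (4,8,-1)  [lands on river]
river: ρ → (-1,8,4)
closes: descent 1, river 2
min |a| on river = 1

1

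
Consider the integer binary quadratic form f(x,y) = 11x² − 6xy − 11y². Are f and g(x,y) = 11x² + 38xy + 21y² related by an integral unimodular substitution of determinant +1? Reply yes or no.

D₁ = 520, D₂ = 520
river cycle of f (length 10): (-11, 6, 11), (11, 16, -6), (-6, 20, 5), (5, 20, -6), (-6, 16, 11), (11, 6, -11), (-11, 16, 6), (6, 20, -5), (-5, 20, 6), (6, 16, -11)
river cycle of g (length 10): (-6, 20, 5), (5, 20, -6), (-6, 16, 11), (11, 6, -11), (-11, 16, 6), (6, 20, -5), (-5, 20, 6), (6, 16, -11), (-11, 6, 11), (11, 16, -6)
cycles coincide ⇒ equivalent

yes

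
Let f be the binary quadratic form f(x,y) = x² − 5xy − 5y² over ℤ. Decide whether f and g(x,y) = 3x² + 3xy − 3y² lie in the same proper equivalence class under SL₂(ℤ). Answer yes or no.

D₁ = 45, D₂ = 45
river cycle of f (length 2): (-5, 5, 1), (1, 5, -5)
river cycle of g (length 2): (-3, 3, 3), (3, 3, -3)
cycles differ ⇒ inequivalent

no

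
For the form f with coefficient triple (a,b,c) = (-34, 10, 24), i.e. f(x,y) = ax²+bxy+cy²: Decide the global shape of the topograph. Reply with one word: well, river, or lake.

D = b²−4ac = 10² − 4·(-34)·24 = 3364
D = 58² is a perfect square ⇒ form factors over ℤ ⇒ lakes

lake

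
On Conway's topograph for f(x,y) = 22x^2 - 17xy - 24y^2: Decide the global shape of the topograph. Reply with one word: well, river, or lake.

D = b²−4ac = (-17)² − 4·22·(-24) = 2401
D = 49² is a perfect square ⇒ form factors over ℤ ⇒ lakes

lake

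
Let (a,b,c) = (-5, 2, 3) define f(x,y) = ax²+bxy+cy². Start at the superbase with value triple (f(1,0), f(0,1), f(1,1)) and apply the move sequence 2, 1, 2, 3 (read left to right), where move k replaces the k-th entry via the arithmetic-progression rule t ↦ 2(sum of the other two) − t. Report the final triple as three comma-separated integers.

start (-5,3,0) = (f(1,0),f(0,1),f(1,1))
replace slot 2: 2·((-5)+0) − 3 = -13 → (-5,-13,0)
replace slot 1: 2·((-13)+0) − (-5) = -21 → (-21,-13,0)
replace slot 2: 2·((-21)+0) − (-13) = -29 → (-21,-29,0)
replace slot 3: 2·((-21)+(-29)) − 0 = -100 → (-21,-29,-100)

-21,-29,-100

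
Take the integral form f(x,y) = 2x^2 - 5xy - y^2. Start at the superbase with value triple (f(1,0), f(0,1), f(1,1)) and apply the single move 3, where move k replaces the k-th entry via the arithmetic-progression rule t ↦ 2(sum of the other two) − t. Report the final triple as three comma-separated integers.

start (2,-1,-4) = (f(1,0),f(0,1),f(1,1))
replace slot 3: 2·(2+(-1)) − (-4) = 6 → (2,-1,6)

2,-1,6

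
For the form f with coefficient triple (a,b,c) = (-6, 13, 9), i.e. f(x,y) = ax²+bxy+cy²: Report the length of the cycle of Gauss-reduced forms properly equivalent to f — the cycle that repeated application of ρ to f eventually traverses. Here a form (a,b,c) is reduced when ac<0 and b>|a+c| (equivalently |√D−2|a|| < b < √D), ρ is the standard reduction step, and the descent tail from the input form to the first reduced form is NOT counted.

D = 385, ⌊√D⌋ = 19
river: ρ → (9,5,-10)
river: ρ → (-10,15,4)
river: ρ → (4,17,-6)
river: ρ → (-6,19,1)
river: ρ → (1,19,-6)
river: ρ → (-6,17,4)
river: ρ → (4,15,-10)
river: ρ → (-10,5,9)
river: ρ → (9,13,-6)
river: ρ → (-6,11,11)
river: ρ → (11,11,-6)
river: ρ → (-6,13,9)
ρ-cycle length = 12 (tail of 0 descent steps not counted)

12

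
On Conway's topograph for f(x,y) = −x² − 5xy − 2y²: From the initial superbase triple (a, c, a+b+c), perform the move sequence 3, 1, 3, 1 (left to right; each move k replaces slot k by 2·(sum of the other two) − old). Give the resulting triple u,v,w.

start (-1,-2,-8) = (f(1,0),f(0,1),f(1,1))
replace slot 3: 2·((-1)+(-2)) − (-8) = 2 → (-1,-2,2)
replace slot 1: 2·((-2)+2) − (-1) = 1 → (1,-2,2)
replace slot 3: 2·(1+(-2)) − 2 = -4 → (1,-2,-4)
replace slot 1: 2·((-2)+(-4)) − 1 = -13 → (-13,-2,-4)

-13,-2,-4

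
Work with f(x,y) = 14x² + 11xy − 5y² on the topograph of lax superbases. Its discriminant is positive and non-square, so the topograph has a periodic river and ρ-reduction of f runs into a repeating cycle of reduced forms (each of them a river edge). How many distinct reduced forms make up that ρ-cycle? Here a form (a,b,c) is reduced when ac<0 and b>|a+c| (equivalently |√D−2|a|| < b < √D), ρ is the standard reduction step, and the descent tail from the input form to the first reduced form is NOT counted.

D = 401, ⌊√D⌋ = 20
river: ρ → (-5,19,2)
river: ρ → (2,17,-14)
river: ρ → (-14,11,5)
river: ρ → (5,19,-2)
river: ρ → (-2,17,14)
river: ρ → (14,11,-5)
ρ-cycle length = 6 (tail of 0 descent steps not counted)

6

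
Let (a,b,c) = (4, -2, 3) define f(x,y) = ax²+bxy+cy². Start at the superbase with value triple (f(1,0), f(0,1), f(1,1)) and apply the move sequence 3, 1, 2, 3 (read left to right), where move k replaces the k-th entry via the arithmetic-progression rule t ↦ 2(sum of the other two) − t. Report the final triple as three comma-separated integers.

start (4,3,5) = (f(1,0),f(0,1),f(1,1))
replace slot 3: 2·(4+3) − 5 = 9 → (4,3,9)
replace slot 1: 2·(3+9) − 4 = 20 → (20,3,9)
replace slot 2: 2·(20+9) − 3 = 55 → (20,55,9)
replace slot 3: 2·(20+55) − 9 = 141 → (20,55,141)

20,55,141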